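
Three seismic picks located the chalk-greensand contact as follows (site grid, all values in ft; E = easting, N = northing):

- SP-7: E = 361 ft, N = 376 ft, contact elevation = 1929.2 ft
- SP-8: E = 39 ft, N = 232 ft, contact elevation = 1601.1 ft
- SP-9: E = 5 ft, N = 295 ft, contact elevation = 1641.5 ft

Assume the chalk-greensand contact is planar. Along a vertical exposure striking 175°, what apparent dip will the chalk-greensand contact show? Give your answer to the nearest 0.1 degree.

Let the plane be z = a·E + b·N + c.
SP-8−SP-7: −322a − 144b = −328.1;  SP-9−SP-7: −356a − 81b = −287.7.
Solving gives a = 0.58981, b = 0.95958.
Unit vector along 175° is (sin 175°, cos 175°) = (0.0872, -0.9962).
Slope in that direction = a·(0.0872) + b·(-0.9962) = −0.90453.
Apparent dip = arctan|0.90453| = 42.1° (true dip is 48.4°, so apparent ≤ true as expected).

42.1°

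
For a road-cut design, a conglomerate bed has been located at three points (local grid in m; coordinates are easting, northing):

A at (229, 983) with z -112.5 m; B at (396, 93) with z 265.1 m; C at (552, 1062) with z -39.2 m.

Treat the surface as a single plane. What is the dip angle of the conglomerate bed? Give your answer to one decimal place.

25.8°

Let the plane be z = a·easting + b·northing + c.
B−A: 167a − 890b = 377.6;  C−A: 323a + 79b = 73.3.
Solving gives a = 0.31619, b = −0.36494.
Gradient magnitude |∇z| = √(a² + b²) = √(0.09998 + 0.13318) = 0.48286.
True dip = arctan(0.48286) = 25.8°, dipping toward NW (azimuth ≈ 319°).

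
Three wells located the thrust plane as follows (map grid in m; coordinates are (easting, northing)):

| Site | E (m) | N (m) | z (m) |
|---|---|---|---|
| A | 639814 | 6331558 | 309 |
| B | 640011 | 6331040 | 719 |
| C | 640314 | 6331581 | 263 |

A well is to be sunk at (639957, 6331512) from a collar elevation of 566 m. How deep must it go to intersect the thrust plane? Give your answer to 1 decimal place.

227.4 m

Two edge vectors: A→B = (197, -518, 410), A→C = (500, 23, -46).
Normal n = (A→B) × (A→C) = (14398, 214062, 263531).
So ∂z/∂E = −n_x/n_z = −0.054634939 and ∂z/∂N = −n_y/n_z = −0.812283944.
Intercept c from A: 309 + 34956.20 + 5143022.90 = 5178288.10.
At (639957, 6331512): z_contact = −34964.01 − 5142985.54 + 5178288.10 = 338.55 m.
Depth below ground = 566 − 338.55 = 227.4 m.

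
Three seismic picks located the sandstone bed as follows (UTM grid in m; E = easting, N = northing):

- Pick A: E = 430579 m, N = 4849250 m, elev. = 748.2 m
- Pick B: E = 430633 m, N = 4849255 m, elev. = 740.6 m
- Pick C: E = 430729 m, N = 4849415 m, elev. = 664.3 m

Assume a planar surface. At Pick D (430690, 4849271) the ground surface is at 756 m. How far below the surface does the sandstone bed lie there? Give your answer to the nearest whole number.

28 m

Let the plane be z = a·E + b·N + c.
Pick B−Pick A: 54a + 5b = −7.6;  Pick C−Pick A: 150a + 165b = −83.9.
Solving gives a = −0.10226716, b = −0.41551471.
Then c = 748.2 − a·430579 − b·4849250 = 2059716.98.
At (430690, 4849271): z_contact = −44045.4 − 2014943.4 + 2059716.98 = 728.1 m.
Depth below ground = 756 − 728.1 = 28 m.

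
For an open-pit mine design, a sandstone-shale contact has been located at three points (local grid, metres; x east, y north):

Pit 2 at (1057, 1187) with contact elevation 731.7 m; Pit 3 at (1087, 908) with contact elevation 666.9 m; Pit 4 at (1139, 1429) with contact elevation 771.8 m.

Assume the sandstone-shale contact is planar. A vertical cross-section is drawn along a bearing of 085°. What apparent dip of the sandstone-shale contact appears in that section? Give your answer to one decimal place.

Let the plane be z = a·x + b·y + c.
Pit 3−Pit 2: 30a − 279b = −64.8;  Pit 4−Pit 2: 82a + 242b = 40.1.
Solving gives a = −0.14910, b = 0.21623.
Unit vector along 085° is (sin 85°, cos 85°) = (0.9962, 0.0872).
Slope in that direction = a·(0.9962) + b·(0.0872) = −0.12969.
Apparent dip = arctan|0.12969| = 7.4° (true dip is 14.7°, so apparent ≤ true as expected).

7.4°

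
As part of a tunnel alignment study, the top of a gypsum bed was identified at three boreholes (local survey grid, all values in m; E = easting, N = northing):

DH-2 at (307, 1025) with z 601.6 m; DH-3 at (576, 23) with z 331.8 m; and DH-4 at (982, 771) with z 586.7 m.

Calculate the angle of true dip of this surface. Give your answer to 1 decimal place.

17.0°

Two edge vectors: DH-2→DH-3 = (269, -1002, -269.8), DH-2→DH-4 = (675, -254, -14.9).
Normal n = (DH-2→DH-3) × (DH-2→DH-4) = (-53599.4, -178106.9, 608024).
So ∂z/∂E = −n_x/n_z = 0.08815 and ∂z/∂N = −n_y/n_z = 0.29293.
Gradient magnitude |∇z| = √(a² + b²) = √(0.00777 + 0.08581) = 0.30590.
True dip = arctan(0.30590) = 17.0°, dipping toward SSW (azimuth ≈ 197°).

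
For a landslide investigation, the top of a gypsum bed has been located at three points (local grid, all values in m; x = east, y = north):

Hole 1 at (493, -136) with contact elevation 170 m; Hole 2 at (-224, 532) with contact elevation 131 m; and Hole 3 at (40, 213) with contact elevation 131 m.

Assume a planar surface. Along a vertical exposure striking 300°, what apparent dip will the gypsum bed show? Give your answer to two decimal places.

6.13°

Two edge vectors: Hole 1→Hole 2 = (-717, 668, -39), Hole 1→Hole 3 = (-453, 349, -39).
Normal n = (Hole 1→Hole 2) × (Hole 1→Hole 3) = (-12441, -10296, 52371).
So ∂z/∂x = −n_x/n_z = 0.23756 and ∂z/∂y = −n_y/n_z = 0.19660.
Unit vector along 300° is (sin 300°, cos 300°) = (-0.8660, 0.5000).
Slope in that direction = a·(-0.8660) + b·(0.5000) = −0.10743.
Apparent dip = arctan|0.10743| = 6.13° (true dip is 17.1°, so apparent ≤ true as expected).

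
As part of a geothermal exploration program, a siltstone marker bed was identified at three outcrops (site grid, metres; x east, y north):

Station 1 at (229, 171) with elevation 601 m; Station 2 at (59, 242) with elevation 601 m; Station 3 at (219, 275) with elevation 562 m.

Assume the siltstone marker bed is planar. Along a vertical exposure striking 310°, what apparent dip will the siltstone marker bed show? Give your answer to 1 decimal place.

7.2°

Two edge vectors: Station 1→Station 2 = (-170, 71, 0), Station 1→Station 3 = (-10, 104, -39).
Normal n = (Station 1→Station 2) × (Station 1→Station 3) = (-2769, -6630, -16970).
So ∂z/∂x = −n_x/n_z = −0.16317 and ∂z/∂y = −n_y/n_z = −0.39069.
Unit vector along 310° is (sin 310°, cos 310°) = (-0.7660, 0.6428).
Slope in that direction = a·(-0.7660) + b·(0.6428) = −0.12613.
Apparent dip = arctan|0.12613| = 7.2° (true dip is 22.9°, so apparent ≤ true as expected).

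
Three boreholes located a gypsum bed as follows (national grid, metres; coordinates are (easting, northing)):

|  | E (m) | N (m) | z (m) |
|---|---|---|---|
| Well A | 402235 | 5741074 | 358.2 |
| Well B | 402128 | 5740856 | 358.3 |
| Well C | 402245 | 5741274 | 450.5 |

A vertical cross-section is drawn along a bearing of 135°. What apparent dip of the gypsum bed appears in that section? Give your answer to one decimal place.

Two edge vectors: Well A→Well B = (-107, -218, 0.1), Well A→Well C = (10, 200, 92.3).
Normal n = (Well A→Well B) × (Well A→Well C) = (-20141.4, 9877.1, -19220).
So ∂z/∂E = −n_x/n_z = −1.04794 and ∂z/∂N = −n_y/n_z = 0.51390.
Unit vector along 135° is (sin 135°, cos 135°) = (0.7071, -0.7071).
Slope in that direction = a·(0.7071) + b·(-0.7071) = −1.10439.
Apparent dip = arctan|1.10439| = 47.8° (true dip is 49.4°, so apparent ≤ true as expected).

47.8°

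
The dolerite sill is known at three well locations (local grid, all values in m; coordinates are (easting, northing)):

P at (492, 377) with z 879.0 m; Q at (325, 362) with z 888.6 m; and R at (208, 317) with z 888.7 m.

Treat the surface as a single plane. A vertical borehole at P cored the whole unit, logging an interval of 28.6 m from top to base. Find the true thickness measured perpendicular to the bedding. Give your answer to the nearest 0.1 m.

28.0 m

Let the plane be z = a·E + b·N + c.
Q−P: −167a − 15b = 9.6;  R−P: −284a − 60b = 9.7.
Solving gives a = −0.07474, b = 0.19210.
|∇z| = √(a²+b²) = 0.20613, so dip δ = arctan(0.20613) = 11.65°.
True thickness = vertical thickness × cos δ = 28.6 × cos 11.65° = 28.0 m.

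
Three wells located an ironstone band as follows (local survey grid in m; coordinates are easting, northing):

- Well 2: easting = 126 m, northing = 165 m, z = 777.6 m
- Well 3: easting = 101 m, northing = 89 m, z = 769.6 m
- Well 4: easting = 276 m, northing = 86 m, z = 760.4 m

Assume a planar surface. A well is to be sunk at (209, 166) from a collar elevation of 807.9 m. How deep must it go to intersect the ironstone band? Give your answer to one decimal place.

34.4 m

Two edge vectors: Well 2→Well 3 = (-25, -76, -8), Well 2→Well 4 = (150, -79, -17.2).
Normal n = (Well 2→Well 3) × (Well 2→Well 4) = (675.2, -1630, 13375).
So ∂z/∂easting = −n_x/n_z = −0.05048 and ∂z/∂northing = −n_y/n_z = 0.12187.
Intercept c from Well 2: 777.6 + 6.36 − 20.11 = 763.85.
At (209, 166): z_contact = −10.55 + 20.23 + 763.85 = 773.53 m.
Depth below ground = 807.9 − 773.53 = 34.4 m.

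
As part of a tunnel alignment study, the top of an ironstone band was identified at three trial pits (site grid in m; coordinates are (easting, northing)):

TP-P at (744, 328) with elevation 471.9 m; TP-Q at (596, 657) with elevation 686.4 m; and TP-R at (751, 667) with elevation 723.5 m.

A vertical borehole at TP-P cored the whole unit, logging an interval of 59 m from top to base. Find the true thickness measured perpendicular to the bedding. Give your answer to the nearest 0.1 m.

46.9 m

Let the plane be z = a·E + b·N + c.
TP-Q−TP-P: −148a + 329b = 214.5;  TP-R−TP-P: 7a + 339b = 251.6.
Solving gives a = 0.19173, b = 0.73822.
|∇z| = √(a²+b²) = 0.76271, so dip δ = arctan(0.76271) = 37.33°.
True thickness = vertical thickness × cos δ = 59 × cos 37.33° = 46.9 m.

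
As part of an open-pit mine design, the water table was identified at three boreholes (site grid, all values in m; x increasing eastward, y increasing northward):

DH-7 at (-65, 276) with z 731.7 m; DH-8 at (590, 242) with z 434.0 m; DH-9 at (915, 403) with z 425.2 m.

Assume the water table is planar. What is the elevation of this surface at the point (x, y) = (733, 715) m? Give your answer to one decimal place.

744.2 m

Two edge vectors: DH-7→DH-8 = (655, -34, -297.7), DH-7→DH-9 = (980, 127, -306.5).
Normal n = (DH-7→DH-8) × (DH-7→DH-9) = (48228.9, -90988.5, 116505).
So ∂z/∂x = −n_x/n_z = −0.41396 and ∂z/∂y = −n_y/n_z = 0.78098.
Intercept c from DH-7: 731.7 − 26.91 − 215.55 = 489.24.
At (733, 715): z = −303.4 + 558.4 + 489.24 = 744.2 m.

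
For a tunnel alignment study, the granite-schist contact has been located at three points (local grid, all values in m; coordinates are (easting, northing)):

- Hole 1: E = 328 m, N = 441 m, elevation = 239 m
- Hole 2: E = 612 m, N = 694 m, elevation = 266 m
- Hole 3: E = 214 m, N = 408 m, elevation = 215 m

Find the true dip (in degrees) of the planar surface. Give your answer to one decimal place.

Let the plane be z = a·E + b·N + c.
Hole 2−Hole 1: 284a + 253b = 27;  Hole 3−Hole 1: −114a − 33b = −24.
Solving gives a = 0.26610, b = −0.19199.
Gradient magnitude |∇z| = √(a² + b²) = √(0.07081 + 0.03686) = 0.32813.
True dip = arctan(0.32813) = 18.2°, dipping toward NW (azimuth ≈ 306°).

18.2°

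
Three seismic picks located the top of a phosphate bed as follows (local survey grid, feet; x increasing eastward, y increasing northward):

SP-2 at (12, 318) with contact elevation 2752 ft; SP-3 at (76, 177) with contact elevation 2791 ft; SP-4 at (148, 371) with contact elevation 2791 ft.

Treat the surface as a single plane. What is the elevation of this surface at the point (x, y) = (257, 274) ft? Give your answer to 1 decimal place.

2839.6 ft

Let the plane be z = a·x + b·y + c.
SP-3−SP-2: 64a − 141b = 39;  SP-4−SP-2: 136a + 53b = 39.
Solving gives a = 0.33525, b = −0.12442.
Then c = 2752 − a·12 − b·318 = 2787.54.
At (257, 274): z = 86.2 − 34.1 + 2787.54 = 2839.6 ft.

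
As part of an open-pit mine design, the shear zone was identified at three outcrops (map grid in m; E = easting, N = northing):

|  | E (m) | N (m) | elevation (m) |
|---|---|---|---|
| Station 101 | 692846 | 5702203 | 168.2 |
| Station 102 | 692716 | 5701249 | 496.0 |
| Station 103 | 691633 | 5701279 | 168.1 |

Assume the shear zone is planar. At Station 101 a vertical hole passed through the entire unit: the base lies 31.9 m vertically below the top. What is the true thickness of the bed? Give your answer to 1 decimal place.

28.7 m

Let the plane be z = a·E + b·N + c.
Station 102−Station 101: −130a − 954b = 327.8;  Station 103−Station 101: −1213a − 924b = −0.1.
Solving gives a = 0.29215, b = −0.38342.
|∇z| = √(a²+b²) = 0.48204, so dip δ = arctan(0.48204) = 25.74°.
True thickness = vertical thickness × cos δ = 31.9 × cos 25.74° = 28.7 m.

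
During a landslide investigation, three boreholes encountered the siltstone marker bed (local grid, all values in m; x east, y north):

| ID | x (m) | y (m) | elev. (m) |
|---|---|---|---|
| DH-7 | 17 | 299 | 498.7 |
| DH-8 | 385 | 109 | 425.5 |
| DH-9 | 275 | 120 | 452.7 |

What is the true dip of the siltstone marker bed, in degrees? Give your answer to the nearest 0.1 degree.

15.8°

Let the plane be z = a·x + b·y + c.
DH-8−DH-7: 368a − 190b = −73.2;  DH-9−DH-7: 258a − 179b = −46.
Solving gives a = −0.25889, b = −0.11616.
Gradient magnitude |∇z| = √(a² + b²) = √(0.06702 + 0.01349) = 0.28376.
True dip = arctan(0.28376) = 15.8°, dipping toward ENE (azimuth ≈ 066°).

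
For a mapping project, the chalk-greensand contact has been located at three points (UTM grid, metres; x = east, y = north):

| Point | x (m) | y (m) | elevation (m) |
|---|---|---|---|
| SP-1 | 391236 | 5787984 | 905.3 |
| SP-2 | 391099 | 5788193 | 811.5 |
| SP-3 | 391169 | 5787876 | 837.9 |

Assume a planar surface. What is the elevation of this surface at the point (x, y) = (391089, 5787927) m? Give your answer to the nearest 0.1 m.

Two edge vectors: SP-1→SP-2 = (-137, 209, -93.8), SP-1→SP-3 = (-67, -108, -67.4).
Normal n = (SP-1→SP-2) × (SP-1→SP-3) = (-24217, -2949.2, 28799).
So ∂z/∂x = −n_x/n_z = 0.840897253 and ∂z/∂y = −n_y/n_z = 0.102406334.
Intercept c from SP-1: 905.3 − 328989.28 − 592726.22 = −920810.20.
At (391089, 5787927): z = 328865.7 + 592720.4 − 920810.20 = 775.9 m.

775.9 m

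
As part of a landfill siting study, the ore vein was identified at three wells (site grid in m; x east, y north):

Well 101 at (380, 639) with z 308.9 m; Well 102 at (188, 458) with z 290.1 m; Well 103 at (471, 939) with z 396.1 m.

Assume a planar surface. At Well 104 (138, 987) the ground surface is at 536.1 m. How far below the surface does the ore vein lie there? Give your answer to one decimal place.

Two edge vectors: Well 101→Well 102 = (-192, -181, -18.8), Well 101→Well 103 = (91, 300, 87.2).
Normal n = (Well 101→Well 102) × (Well 101→Well 103) = (-10143.2, 15031.6, -41129).
So ∂z/∂x = −n_x/n_z = −0.24662 and ∂z/∂y = −n_y/n_z = 0.36547.
Intercept c from Well 101: 308.9 + 93.72 − 233.54 = 169.08.
At (138, 987): z_contact = −34.03 + 360.72 + 169.08 = 495.77 m.
Depth below ground = 536.1 − 495.77 = 40.3 m.

40.3 m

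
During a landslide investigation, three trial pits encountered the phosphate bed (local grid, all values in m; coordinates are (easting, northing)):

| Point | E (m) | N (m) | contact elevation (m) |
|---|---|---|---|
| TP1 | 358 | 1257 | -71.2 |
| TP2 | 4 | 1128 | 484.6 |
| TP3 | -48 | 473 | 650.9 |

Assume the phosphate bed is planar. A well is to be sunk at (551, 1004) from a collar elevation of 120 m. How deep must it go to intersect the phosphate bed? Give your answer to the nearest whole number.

451 m

Two edge vectors: TP1→TP2 = (-354, -129, 555.8), TP1→TP3 = (-406, -784, 722.1).
Normal n = (TP1→TP2) × (TP1→TP3) = (342596.3, 29968.6, 225162).
So ∂z/∂E = −n_x/n_z = −1.52155 and ∂z/∂N = −n_y/n_z = −0.13310.
Intercept c from TP1: -71.2 + 544.72 + 167.30 = 640.82.
At (551, 1004): z_contact = −838.4 − 133.6 + 640.82 = -331.2 m.
Depth below ground = 120 − (-331.2) = 451 m.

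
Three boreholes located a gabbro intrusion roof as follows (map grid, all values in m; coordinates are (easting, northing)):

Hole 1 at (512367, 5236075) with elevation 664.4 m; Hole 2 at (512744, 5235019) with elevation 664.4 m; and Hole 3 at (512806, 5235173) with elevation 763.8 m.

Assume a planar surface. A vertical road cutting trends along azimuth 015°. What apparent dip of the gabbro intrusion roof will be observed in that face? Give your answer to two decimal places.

Two edge vectors: Hole 1→Hole 2 = (377, -1056, 0), Hole 1→Hole 3 = (439, -902, 99.4).
Normal n = (Hole 1→Hole 2) × (Hole 1→Hole 3) = (-104966.4, -37473.8, 123530).
So ∂z/∂E = −n_x/n_z = 0.84972 and ∂z/∂N = −n_y/n_z = 0.30336.
Unit vector along 015° is (sin 15°, cos 15°) = (0.2588, 0.9659).
Slope in that direction = a·(0.2588) + b·(0.9659) = 0.51295.
Apparent dip = arctan|0.51295| = 27.16° (true dip is 42.1°, so apparent ≤ true as expected).

27.16°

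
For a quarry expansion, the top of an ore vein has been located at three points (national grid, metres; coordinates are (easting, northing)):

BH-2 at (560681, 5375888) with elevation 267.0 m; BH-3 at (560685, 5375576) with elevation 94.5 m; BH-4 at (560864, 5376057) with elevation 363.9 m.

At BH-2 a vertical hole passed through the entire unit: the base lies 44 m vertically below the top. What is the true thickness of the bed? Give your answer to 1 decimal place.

Two edge vectors: BH-2→BH-3 = (4, -312, -172.5), BH-2→BH-4 = (183, 169, 96.9).
Normal n = (BH-2→BH-3) × (BH-2→BH-4) = (-1080.3, -31955.1, 57772).
So ∂z/∂E = −n_x/n_z = 0.01870 and ∂z/∂N = −n_y/n_z = 0.55312.
|∇z| = √(a²+b²) = 0.55344, so dip δ = arctan(0.55344) = 28.96°.
True thickness = vertical thickness × cos δ = 44 × cos 28.96° = 38.5 m.

38.5 m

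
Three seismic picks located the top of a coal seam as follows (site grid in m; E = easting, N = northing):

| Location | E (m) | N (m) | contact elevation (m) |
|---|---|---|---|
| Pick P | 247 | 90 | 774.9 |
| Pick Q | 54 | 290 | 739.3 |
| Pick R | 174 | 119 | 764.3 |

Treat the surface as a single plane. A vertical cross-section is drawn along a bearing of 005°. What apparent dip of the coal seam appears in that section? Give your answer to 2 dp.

2.90°

Two edge vectors: Pick P→Pick Q = (-193, 200, -35.6), Pick P→Pick R = (-73, 29, -10.6).
Normal n = (Pick P→Pick Q) × (Pick P→Pick R) = (-1087.6, 553, 9003).
So ∂z/∂E = −n_x/n_z = 0.12080 and ∂z/∂N = −n_y/n_z = −0.06142.
Unit vector along 005° is (sin 5°, cos 5°) = (0.0872, 0.9962).
Slope in that direction = a·(0.0872) + b·(0.9962) = −0.05066.
Apparent dip = arctan|0.05066| = 2.90° (true dip is 7.7°, so apparent ≤ true as expected).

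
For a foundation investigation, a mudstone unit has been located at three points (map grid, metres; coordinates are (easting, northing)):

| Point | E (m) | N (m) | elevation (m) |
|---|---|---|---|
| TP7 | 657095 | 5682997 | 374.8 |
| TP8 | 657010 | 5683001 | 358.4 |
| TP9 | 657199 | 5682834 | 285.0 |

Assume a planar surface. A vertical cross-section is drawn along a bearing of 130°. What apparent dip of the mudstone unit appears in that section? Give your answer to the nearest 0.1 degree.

Two edge vectors: TP7→TP8 = (-85, 4, -16.4), TP7→TP9 = (104, -163, -89.8).
Normal n = (TP7→TP8) × (TP7→TP9) = (-3032.4, -9338.6, 13439).
So ∂z/∂E = −n_x/n_z = 0.22564 and ∂z/∂N = −n_y/n_z = 0.69489.
Unit vector along 130° is (sin 130°, cos 130°) = (0.7660, -0.6428).
Slope in that direction = a·(0.7660) + b·(-0.6428) = −0.27381.
Apparent dip = arctan|0.27381| = 15.3° (true dip is 36.2°, so apparent ≤ true as expected).

15.3°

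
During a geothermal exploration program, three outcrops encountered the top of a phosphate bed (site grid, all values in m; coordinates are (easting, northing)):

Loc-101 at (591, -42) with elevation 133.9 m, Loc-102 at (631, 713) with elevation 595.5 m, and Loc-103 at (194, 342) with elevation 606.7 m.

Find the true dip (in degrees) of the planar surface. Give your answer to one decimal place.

Two edge vectors: Loc-101→Loc-102 = (40, 755, 461.6), Loc-101→Loc-103 = (-397, 384, 472.8).
Normal n = (Loc-101→Loc-102) × (Loc-101→Loc-103) = (179709.6, -202167.2, 315095).
So ∂z/∂E = −n_x/n_z = −0.57033 and ∂z/∂N = −n_y/n_z = 0.64161.
Gradient magnitude |∇z| = √(a² + b²) = √(0.32528 + 0.41166) = 0.85845.
True dip = arctan(0.85845) = 40.6°, dipping toward SE (azimuth ≈ 138°).

40.6°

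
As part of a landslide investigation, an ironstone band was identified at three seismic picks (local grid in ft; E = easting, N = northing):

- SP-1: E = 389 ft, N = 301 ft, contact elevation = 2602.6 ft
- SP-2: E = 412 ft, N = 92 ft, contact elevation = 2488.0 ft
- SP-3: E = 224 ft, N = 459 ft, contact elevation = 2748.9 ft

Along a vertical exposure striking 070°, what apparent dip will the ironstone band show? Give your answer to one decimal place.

11.7°

Let the plane be z = a·E + b·N + c.
SP-2−SP-1: 23a − 209b = −114.6;  SP-3−SP-1: −165a + 158b = 146.3.
Solving gives a = −0.40420, b = 0.50384.
Unit vector along 070° is (sin 70°, cos 70°) = (0.9397, 0.3420).
Slope in that direction = a·(0.9397) + b·(0.3420) = −0.20750.
Apparent dip = arctan|0.20750| = 11.7° (true dip is 32.9°, so apparent ≤ true as expected).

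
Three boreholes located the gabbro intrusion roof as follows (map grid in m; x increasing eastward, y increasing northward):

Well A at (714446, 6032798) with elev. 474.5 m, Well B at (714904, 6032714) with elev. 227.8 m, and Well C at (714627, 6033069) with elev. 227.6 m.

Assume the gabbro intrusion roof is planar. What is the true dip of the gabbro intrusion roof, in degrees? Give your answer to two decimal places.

Two edge vectors: Well A→Well B = (458, -84, -246.7), Well A→Well C = (181, 271, -246.9).
Normal n = (Well A→Well B) × (Well A→Well C) = (87595.3, 68427.5, 139322).
So ∂z/∂x = −n_x/n_z = −0.62873 and ∂z/∂y = −n_y/n_z = −0.49115.
Gradient magnitude |∇z| = √(a² + b²) = √(0.39530 + 0.24122) = 0.79782.
True dip = arctan(0.79782) = 38.58°, dipping toward NE (azimuth ≈ 052°).

38.58°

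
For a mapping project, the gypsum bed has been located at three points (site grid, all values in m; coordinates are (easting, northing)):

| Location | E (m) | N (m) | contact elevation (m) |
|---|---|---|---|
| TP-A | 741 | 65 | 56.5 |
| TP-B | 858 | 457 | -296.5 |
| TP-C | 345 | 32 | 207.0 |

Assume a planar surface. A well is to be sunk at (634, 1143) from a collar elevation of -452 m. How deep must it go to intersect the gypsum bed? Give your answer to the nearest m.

Two edge vectors: TP-A→TP-B = (117, 392, -353), TP-A→TP-C = (-396, -33, 150.5).
Normal n = (TP-A→TP-B) × (TP-A→TP-C) = (47347, 122179.5, 151371).
So ∂z/∂E = −n_x/n_z = −0.31279 and ∂z/∂N = −n_y/n_z = −0.80715.
Intercept c from TP-A: 56.5 + 231.78 + 52.46 = 340.74.
At (634, 1143): z_contact = −198.3 − 922.6 + 340.74 = -780.1 m.
Depth below ground = -452 − (-780.1) = 328 m.

328 m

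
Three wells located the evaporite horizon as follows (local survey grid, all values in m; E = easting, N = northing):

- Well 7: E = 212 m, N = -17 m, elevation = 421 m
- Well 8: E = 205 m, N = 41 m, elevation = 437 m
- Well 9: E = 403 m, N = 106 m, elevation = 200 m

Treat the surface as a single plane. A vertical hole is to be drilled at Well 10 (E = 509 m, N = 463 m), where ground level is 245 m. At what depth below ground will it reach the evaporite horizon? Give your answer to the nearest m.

131 m

Let the plane be z = a·E + b·N + c.
Well 8−Well 7: −7a + 58b = 16;  Well 9−Well 7: 191a + 123b = −221.
Solving gives a = −1.23846, b = 0.12639.
Then c = 421 − a·212 − b·-17 = 685.70.
At (509, 463): z_contact = −630.4 + 58.5 + 685.70 = 113.8 m.
Depth below ground = 245 − 113.8 = 131 m.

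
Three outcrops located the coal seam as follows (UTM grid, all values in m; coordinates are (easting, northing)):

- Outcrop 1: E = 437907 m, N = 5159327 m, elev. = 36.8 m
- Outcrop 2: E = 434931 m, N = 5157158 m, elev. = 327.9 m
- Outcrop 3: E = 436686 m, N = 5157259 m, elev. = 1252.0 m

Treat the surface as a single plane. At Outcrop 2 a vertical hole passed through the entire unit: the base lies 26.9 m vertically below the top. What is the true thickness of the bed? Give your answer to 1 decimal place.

Let the plane be z = a·E + b·N + c.
Outcrop 2−Outcrop 1: −2976a − 2169b = 291.1;  Outcrop 3−Outcrop 1: −1221a − 2068b = 1215.2.
Solving gives a = 0.58008, b = −0.93012.
|∇z| = √(a²+b²) = 1.09618, so dip δ = arctan(1.09618) = 47.63°.
True thickness = vertical thickness × cos δ = 26.9 × cos 47.63° = 18.1 m.

18.1 m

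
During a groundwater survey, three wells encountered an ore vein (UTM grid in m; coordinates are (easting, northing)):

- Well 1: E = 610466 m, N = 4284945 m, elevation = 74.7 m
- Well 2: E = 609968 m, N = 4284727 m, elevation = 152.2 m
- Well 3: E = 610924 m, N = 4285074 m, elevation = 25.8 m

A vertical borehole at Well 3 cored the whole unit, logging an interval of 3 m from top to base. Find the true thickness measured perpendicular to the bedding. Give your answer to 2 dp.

2.86 m

Two edge vectors: Well 1→Well 2 = (-498, -218, 77.5), Well 1→Well 3 = (458, 129, -48.9).
Normal n = (Well 1→Well 2) × (Well 1→Well 3) = (662.7, 11142.8, 35602).
So ∂z/∂E = −n_x/n_z = −0.01861 and ∂z/∂N = −n_y/n_z = −0.31298.
|∇z| = √(a²+b²) = 0.31354, so dip δ = arctan(0.31354) = 17.41°.
True thickness = vertical thickness × cos δ = 3 × cos 17.41° = 2.86 m.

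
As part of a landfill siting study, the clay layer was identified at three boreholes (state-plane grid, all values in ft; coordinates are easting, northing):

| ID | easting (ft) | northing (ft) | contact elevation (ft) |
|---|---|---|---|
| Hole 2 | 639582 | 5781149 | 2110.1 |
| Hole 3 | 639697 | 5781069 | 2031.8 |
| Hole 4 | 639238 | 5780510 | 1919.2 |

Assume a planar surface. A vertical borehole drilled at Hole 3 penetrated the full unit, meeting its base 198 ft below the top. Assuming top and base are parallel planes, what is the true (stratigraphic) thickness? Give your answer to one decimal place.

170.2 ft

Two edge vectors: Hole 2→Hole 3 = (115, -80, -78.3), Hole 2→Hole 4 = (-344, -639, -190.9).
Normal n = (Hole 2→Hole 3) × (Hole 2→Hole 4) = (-34761.7, 48888.7, -101005).
So ∂z/∂easting = −n_x/n_z = −0.34416 and ∂z/∂northing = −n_y/n_z = 0.48402.
|∇z| = √(a²+b²) = 0.59390, so dip δ = arctan(0.59390) = 30.71°.
True thickness = vertical thickness × cos δ = 198 × cos 30.71° = 170.2 ft.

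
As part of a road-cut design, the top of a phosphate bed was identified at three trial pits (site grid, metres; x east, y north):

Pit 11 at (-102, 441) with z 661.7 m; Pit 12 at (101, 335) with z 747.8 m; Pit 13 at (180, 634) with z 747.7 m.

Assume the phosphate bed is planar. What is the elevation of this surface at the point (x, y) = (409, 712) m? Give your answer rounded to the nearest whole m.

Let the plane be z = a·x + b·y + c.
Pit 12−Pit 11: 203a − 106b = 86.1;  Pit 13−Pit 11: 282a + 193b = 86.
Solving gives a = 0.37256, b = −0.09877.
Then c = 661.7 − a·-102 − b·441 = 743.26.
At (409, 712): z = 152.4 − 70.3 + 743.26 = 825.3 m.

825 m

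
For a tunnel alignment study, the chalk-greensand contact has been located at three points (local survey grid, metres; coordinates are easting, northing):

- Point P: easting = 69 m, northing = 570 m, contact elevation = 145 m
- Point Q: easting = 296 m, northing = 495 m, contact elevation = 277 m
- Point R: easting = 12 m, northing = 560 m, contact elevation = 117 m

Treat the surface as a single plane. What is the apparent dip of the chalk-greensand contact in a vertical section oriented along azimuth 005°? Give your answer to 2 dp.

7.53°

Let the plane be z = a·easting + b·northing + c.
Point Q−Point P: 227a − 75b = 132;  Point R−Point P: −57a − 10b = −28.
Solving gives a = 0.52254, b = −0.17846.
Unit vector along 005° is (sin 5°, cos 5°) = (0.0872, 0.9962).
Slope in that direction = a·(0.0872) + b·(0.9962) = −0.13224.
Apparent dip = arctan|0.13224| = 7.53° (true dip is 28.9°, so apparent ≤ true as expected).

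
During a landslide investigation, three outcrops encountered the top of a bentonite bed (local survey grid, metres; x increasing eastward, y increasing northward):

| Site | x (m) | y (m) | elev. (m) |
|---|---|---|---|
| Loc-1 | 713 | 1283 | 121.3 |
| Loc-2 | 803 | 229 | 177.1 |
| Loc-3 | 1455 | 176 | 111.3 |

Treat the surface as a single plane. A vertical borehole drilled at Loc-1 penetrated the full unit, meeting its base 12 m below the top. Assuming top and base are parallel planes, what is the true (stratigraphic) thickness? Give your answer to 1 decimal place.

11.9 m

Let the plane be z = a·x + b·y + c.
Loc-2−Loc-1: 90a − 1054b = 55.8;  Loc-3−Loc-1: 742a − 1107b = −10.
Solving gives a = −0.10596, b = −0.06199.
|∇z| = √(a²+b²) = 0.12276, so dip δ = arctan(0.12276) = 7.00°.
True thickness = vertical thickness × cos δ = 12 × cos 7.00° = 11.9 m.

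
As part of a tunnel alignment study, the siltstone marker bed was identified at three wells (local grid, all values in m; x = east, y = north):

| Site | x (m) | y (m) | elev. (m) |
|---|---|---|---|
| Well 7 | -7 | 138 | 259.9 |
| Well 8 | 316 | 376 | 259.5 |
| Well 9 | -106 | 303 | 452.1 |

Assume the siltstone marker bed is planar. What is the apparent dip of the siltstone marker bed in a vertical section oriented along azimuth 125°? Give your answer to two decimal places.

43.57°

Let the plane be z = a·x + b·y + c.
Well 8−Well 7: 323a + 238b = −0.4;  Well 9−Well 7: −99a + 165b = 192.2.
Solving gives a = −0.59604, b = 0.80723.
Unit vector along 125° is (sin 125°, cos 125°) = (0.8192, -0.5736).
Slope in that direction = a·(0.8192) + b·(-0.5736) = −0.95125.
Apparent dip = arctan|0.95125| = 43.57° (true dip is 45.1°, so apparent ≤ true as expected).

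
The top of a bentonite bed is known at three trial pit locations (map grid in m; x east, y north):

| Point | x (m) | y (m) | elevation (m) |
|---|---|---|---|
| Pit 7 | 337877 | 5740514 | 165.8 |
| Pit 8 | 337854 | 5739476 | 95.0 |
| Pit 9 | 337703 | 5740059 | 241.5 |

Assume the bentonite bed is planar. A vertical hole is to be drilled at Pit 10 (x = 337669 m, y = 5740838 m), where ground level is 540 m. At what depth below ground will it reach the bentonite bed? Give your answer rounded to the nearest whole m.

212 m

Let the plane be z = a·x + b·y + c.
Pit 8−Pit 7: −23a − 1038b = −70.8;  Pit 9−Pit 7: −174a − 455b = 75.7.
Solving gives a = −0.65114636, b = 0.08263619.
Then c = 165.8 − a·337877 − b·5740514 = −254201.03.
At (337669, 5740838): z_contact = −219871.9 + 474401.0 − 254201.03 = 328.0 m.
Depth below ground = 540 − 328.0 = 212 m.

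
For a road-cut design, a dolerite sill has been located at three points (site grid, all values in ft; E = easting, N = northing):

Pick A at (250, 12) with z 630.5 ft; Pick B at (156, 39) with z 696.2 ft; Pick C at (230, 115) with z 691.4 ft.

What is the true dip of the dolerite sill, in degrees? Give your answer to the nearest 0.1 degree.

36.5°

Two edge vectors: Pick A→Pick B = (-94, 27, 65.7), Pick A→Pick C = (-20, 103, 60.9).
Normal n = (Pick A→Pick B) × (Pick A→Pick C) = (-5122.8, 4410.6, -9142).
So ∂z/∂E = −n_x/n_z = −0.56036 and ∂z/∂N = −n_y/n_z = 0.48245.
Gradient magnitude |∇z| = √(a² + b²) = √(0.31400 + 0.23276) = 0.73944.
True dip = arctan(0.73944) = 36.5°, dipping toward SE (azimuth ≈ 131°).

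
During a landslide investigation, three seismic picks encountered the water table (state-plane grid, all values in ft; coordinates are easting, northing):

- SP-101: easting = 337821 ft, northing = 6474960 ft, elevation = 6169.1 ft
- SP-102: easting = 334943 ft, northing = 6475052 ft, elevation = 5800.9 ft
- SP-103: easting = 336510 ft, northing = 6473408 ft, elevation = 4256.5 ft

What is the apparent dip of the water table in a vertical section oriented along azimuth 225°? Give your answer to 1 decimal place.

Two edge vectors: SP-101→SP-102 = (-2878, 92, -368.2), SP-101→SP-103 = (-1311, -1552, -1912.6).
Normal n = (SP-101→SP-102) × (SP-101→SP-103) = (-747405.6, -5021752.6, 4587268).
So ∂z/∂easting = −n_x/n_z = 0.16293 and ∂z/∂northing = −n_y/n_z = 1.09472.
Unit vector along 225° is (sin 225°, cos 225°) = (-0.7071, -0.7071).
Slope in that direction = a·(-0.7071) + b·(-0.7071) = −0.88929.
Apparent dip = arctan|0.88929| = 41.6° (true dip is 47.9°, so apparent ≤ true as expected).

41.6°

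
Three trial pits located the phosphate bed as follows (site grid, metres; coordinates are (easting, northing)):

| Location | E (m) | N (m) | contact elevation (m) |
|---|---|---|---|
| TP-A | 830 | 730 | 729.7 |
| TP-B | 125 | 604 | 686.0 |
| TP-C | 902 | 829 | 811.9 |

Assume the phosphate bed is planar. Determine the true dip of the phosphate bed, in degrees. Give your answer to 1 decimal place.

42.2°

Two edge vectors: TP-A→TP-B = (-705, -126, -43.7), TP-A→TP-C = (72, 99, 82.2).
Normal n = (TP-A→TP-B) × (TP-A→TP-C) = (-6030.9, 54804.6, -60723).
So ∂z/∂E = −n_x/n_z = −0.09932 and ∂z/∂N = −n_y/n_z = 0.90253.
Gradient magnitude |∇z| = √(a² + b²) = √(0.00986 + 0.81457) = 0.90798.
True dip = arctan(0.90798) = 42.2°, dipping toward S (azimuth ≈ 174°).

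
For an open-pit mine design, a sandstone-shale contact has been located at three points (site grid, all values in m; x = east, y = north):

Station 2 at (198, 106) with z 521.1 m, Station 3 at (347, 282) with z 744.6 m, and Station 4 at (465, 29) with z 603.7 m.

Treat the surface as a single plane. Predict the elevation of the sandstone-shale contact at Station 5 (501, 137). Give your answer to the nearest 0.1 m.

Let the plane be z = a·x + b·y + c.
Station 3−Station 2: 149a + 176b = 223.5;  Station 4−Station 2: 267a − 77b = 82.6.
Solving gives a = 0.54301, b = 0.81018.
Then c = 521.1 − a·198 − b·106 = 327.71.
At (501, 137): z = 272.0 + 111.0 + 327.71 = 710.7 m.

710.7 m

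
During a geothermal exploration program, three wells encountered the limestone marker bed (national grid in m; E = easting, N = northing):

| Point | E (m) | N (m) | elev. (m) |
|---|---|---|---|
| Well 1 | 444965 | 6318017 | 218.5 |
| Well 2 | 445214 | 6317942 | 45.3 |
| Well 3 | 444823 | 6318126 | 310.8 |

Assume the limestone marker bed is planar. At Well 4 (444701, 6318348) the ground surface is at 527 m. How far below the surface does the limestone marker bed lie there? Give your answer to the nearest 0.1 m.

Two edge vectors: Well 1→Well 2 = (249, -75, -173.2), Well 1→Well 3 = (-142, 109, 92.3).
Normal n = (Well 1→Well 2) × (Well 1→Well 3) = (11956.3, 1611.7, 16491).
So ∂z/∂E = −n_x/n_z = −0.725019708 and ∂z/∂N = −n_y/n_z = −0.097732096.
Intercept c from Well 1: 218.5 + 322608.39 + 617473.05 = 940299.94.
At (444701, 6318348): z_contact = −322416.99 − 617505.40 + 940299.94 = 377.56 m.
Depth below ground = 527 − 377.56 = 149.4 m.

149.4 m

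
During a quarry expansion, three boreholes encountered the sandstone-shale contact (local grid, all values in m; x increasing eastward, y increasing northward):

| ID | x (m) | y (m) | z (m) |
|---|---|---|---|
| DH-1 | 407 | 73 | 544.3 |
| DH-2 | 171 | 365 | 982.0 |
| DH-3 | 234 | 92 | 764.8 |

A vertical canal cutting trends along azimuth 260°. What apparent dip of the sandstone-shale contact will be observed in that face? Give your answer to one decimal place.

Let the plane be z = a·x + b·y + c.
DH-2−DH-1: −236a + 292b = 437.7;  DH-3−DH-1: −173a + 19b = 220.5.
Solving gives a = −1.21806, b = 0.51451.
Unit vector along 260° is (sin 260°, cos 260°) = (-0.9848, -0.1736).
Slope in that direction = a·(-0.9848) + b·(-0.1736) = 1.11021.
Apparent dip = arctan|1.11021| = 48.0° (true dip is 52.9°, so apparent ≤ true as expected).

48.0°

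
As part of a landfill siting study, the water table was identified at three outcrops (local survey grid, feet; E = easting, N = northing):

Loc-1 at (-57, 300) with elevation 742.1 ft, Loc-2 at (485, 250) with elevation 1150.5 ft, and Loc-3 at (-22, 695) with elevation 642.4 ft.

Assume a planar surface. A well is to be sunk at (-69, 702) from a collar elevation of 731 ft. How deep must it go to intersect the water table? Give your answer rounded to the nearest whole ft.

125 ft

Let the plane be z = a·E + b·N + c.
Loc-2−Loc-1: 542a − 50b = 408.4;  Loc-3−Loc-1: 35a + 395b = −99.7.
Solving gives a = 0.72430, b = −0.31658.
Then c = 742.1 − a·-57 − b·300 = 878.36.
At (-69, 702): z_contact = −50.0 − 222.2 + 878.36 = 606.1 ft.
Depth below ground = 731 − 606.1 = 125 ft.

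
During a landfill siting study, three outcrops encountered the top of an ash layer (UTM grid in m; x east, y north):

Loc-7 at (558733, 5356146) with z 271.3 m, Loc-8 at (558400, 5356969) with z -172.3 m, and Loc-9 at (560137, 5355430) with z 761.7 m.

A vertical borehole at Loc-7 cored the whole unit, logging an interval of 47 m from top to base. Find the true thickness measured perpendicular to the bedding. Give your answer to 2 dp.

41.87 m

Two edge vectors: Loc-7→Loc-8 = (-333, 823, -443.6), Loc-7→Loc-9 = (1404, -716, 490.4).
Normal n = (Loc-7→Loc-8) × (Loc-7→Loc-9) = (85981.6, -459511.2, -917064).
So ∂z/∂x = −n_x/n_z = 0.09376 and ∂z/∂y = −n_y/n_z = −0.50107.
|∇z| = √(a²+b²) = 0.50976, so dip δ = arctan(0.50976) = 27.01°.
True thickness = vertical thickness × cos δ = 47 × cos 27.01° = 41.87 m.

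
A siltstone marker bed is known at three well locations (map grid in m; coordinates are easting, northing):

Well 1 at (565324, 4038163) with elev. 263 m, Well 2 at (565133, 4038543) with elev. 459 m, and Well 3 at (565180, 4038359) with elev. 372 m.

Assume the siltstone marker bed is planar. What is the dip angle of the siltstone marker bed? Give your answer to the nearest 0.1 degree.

Two edge vectors: Well 1→Well 2 = (-191, 380, 196), Well 1→Well 3 = (-144, 196, 109).
Normal n = (Well 1→Well 2) × (Well 1→Well 3) = (3004, -7405, 17284).
So ∂z/∂easting = −n_x/n_z = −0.17380 and ∂z/∂northing = −n_y/n_z = 0.42843.
Gradient magnitude |∇z| = √(a² + b²) = √(0.03021 + 0.18355) = 0.46234.
True dip = arctan(0.46234) = 24.8°, dipping toward SSE (azimuth ≈ 158°).

24.8°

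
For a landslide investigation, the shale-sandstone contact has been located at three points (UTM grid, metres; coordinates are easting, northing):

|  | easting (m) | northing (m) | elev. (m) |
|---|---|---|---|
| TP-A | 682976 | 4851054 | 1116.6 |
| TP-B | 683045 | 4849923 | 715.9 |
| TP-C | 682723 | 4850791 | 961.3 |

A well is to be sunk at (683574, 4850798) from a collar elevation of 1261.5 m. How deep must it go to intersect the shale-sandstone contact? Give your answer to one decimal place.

Let the plane be z = a·easting + b·northing + c.
TP-B−TP-A: 69a − 1131b = −400.7;  TP-C−TP-A: −253a − 263b = −155.3.
Solving gives a = 0.230898814, b = 0.368374906.
Then c = 1116.6 − a·682976 − b·4851054 = −1943588.31.
At (683574, 4850798): z_contact = 157836.43 + 1786912.25 − 1943588.31 = 1160.37 m.
Depth below ground = 1261.5 − 1160.37 = 101.1 m.

101.1 m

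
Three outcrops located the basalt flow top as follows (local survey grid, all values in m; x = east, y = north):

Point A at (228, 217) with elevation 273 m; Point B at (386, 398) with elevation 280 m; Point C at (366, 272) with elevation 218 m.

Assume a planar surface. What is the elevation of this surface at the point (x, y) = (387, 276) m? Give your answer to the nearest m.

Let the plane be z = a·x + b·y + c.
Point B−Point A: 158a + 181b = 7;  Point C−Point A: 138a + 55b = −55.
Solving gives a = −0.63482, b = 0.59283.
Then c = 273 − a·228 − b·217 = 289.10.
At (387, 276): z = −245.7 + 163.6 + 289.10 = 207.0 m.

207 m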